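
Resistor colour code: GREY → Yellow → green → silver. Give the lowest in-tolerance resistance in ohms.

7560000 Ω

Grey → 8 (first significant figure)
Yellow → 4 (second significant figure)
Green → ×10^5 multiplier
Silver → ±10% tolerance
84 × 100000 = 8400000 Ω
Lowest = 8400000 × (1 − 10/100) = 7560000 Ω.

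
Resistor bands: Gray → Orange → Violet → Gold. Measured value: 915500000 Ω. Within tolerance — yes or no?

Grey → 8 (first significant figure)
Orange → 3 (second significant figure)
Violet → ×10^7 multiplier
Gold → ±5% tolerance
83 × 10000000 = 830000000 Ω
Allowed range: 788500000 Ω to 871500000 Ω.
915500000 Ω lies outside that range.

no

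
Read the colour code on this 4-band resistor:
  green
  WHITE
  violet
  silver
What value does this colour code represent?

590000000 Ω

Green → 5 (first significant figure)
White → 9 (second significant figure)
Violet → ×10^7 multiplier
59 × 10000000 = 590000000 Ω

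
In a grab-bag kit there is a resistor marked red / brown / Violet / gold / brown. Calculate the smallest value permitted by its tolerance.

21.483 Ω

Red → 2 (first significant figure)
Brown → 1 (second significant figure)
Violet → 7 (third significant figure)
Gold → ×0.1 multiplier
Brown → ±1% tolerance
217 × 0.1 = 21.7 Ω
Smallest = 21.7 × (1 − 1/100) = 21.483 Ω.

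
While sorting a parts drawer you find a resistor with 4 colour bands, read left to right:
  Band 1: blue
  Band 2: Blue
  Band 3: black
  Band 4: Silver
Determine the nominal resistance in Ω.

66 Ω

Blue → 6 (first significant figure)
Blue → 6 (second significant figure)
Black → ×1 multiplier
66 × 1 = 66 Ω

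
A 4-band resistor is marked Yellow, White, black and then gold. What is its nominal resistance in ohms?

Yellow → 4 (first significant figure)
White → 9 (second significant figure)
Black → ×1 multiplier
49 × 1 = 49 Ω

49 Ω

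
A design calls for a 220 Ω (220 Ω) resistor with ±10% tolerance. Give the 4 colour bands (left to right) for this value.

red, red, brown, silver

220 Ω = 22 × 10^1.
2 → red
2 → red
Multiplier 10^1 → brown.
±10% tolerance → silver.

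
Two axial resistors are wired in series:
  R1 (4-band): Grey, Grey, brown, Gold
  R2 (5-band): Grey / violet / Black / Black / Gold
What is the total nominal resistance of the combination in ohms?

R1: grey, grey → 88; brown ×10 → 880 Ω.
R2: grey, violet, black → 870; black ×1 → 870 Ω.
Series: 880 + 870 = 1750 Ω.

1750 Ω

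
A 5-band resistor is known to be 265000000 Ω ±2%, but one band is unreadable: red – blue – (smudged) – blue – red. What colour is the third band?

green

265000000 Ω = 265 × 10^6.
The third band gives digit 5 of the significand, and 5 is green.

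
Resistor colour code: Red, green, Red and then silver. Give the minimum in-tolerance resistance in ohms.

2250 Ω

Red → 2 (first significant figure)
Green → 5 (second significant figure)
Red → ×10^2 multiplier
Silver → ±10% tolerance
25 × 100 = 2500 Ω
Minimum = 2500 × (1 − 10/100) = 2250 Ω.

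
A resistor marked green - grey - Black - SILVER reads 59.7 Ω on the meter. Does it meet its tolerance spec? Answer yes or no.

Green → 5 (first significant figure)
Grey → 8 (second significant figure)
Black → ×1 multiplier
Silver → ±10% tolerance
58 × 1 = 58 Ω
Allowed range: 52.2 Ω to 63.8 Ω.
59.7 Ω lies inside that range.

yes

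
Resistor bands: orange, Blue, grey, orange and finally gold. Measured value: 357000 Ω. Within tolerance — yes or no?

yes

Orange → 3 (first significant figure)
Blue → 6 (second significant figure)
Grey → 8 (third significant figure)
Orange → ×10^3 multiplier
Gold → ±5% tolerance
368 × 1000 = 368000 Ω
Allowed range: 349600 Ω to 386400 Ω.
357000 Ω lies inside that range.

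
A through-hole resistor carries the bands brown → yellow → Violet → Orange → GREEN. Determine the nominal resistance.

147000 Ω

Brown → 1 (first significant figure)
Yellow → 4 (second significant figure)
Violet → 7 (third significant figure)
Orange → ×10^3 multiplier
147 × 1000 = 147000 Ω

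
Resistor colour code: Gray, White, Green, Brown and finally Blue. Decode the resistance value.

Grey → 8 (first significant figure)
White → 9 (second significant figure)
Green → 5 (third significant figure)
Brown → ×10 multiplier
895 × 10 = 8950 Ω

8950 Ω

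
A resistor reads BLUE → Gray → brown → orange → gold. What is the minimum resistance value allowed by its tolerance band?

646950 Ω

Blue → 6 (first significant figure)
Grey → 8 (second significant figure)
Brown → 1 (third significant figure)
Orange → ×10^3 multiplier
Gold → ±5% tolerance
681 × 1000 = 681000 Ω
Minimum = 681000 × (1 − 5/100) = 646950 Ω.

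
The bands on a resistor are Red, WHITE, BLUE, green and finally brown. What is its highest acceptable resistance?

Red → 2 (first significant figure)
White → 9 (second significant figure)
Blue → 6 (third significant figure)
Green → ×10^5 multiplier
Brown → ±1% tolerance
296 × 100000 = 29600000 Ω
Highest = 29600000 × (1 + 1/100) = 29896000 Ω.

29896000 Ω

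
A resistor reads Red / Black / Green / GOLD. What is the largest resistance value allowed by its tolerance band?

2100000 Ω

Red → 2 (first significant figure)
Black → 0 (second significant figure)
Green → ×10^5 multiplier
Gold → ±5% tolerance
20 × 100000 = 2000000 Ω
Largest = 2000000 × (1 + 5/100) = 2100000 Ω.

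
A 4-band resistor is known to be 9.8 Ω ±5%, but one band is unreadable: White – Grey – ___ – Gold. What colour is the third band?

9.8 Ω = 98 × 10^-1.
The third band is the multiplier, 10^-1, which is gold.

gold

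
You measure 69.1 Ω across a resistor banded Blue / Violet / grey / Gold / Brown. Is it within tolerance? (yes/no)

no

Blue → 6 (first significant figure)
Violet → 7 (second significant figure)
Grey → 8 (third significant figure)
Gold → ×0.1 multiplier
Brown → ±1% tolerance
678 × 0.1 = 67.8 Ω
Allowed range: 67.122 Ω to 68.478 Ω.
69.1 Ω lies outside that range.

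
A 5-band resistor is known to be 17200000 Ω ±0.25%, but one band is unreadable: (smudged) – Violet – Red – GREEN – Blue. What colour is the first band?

17200000 Ω = 172 × 10^5.
The first band gives digit 1 of the significand, and 1 is brown.

brown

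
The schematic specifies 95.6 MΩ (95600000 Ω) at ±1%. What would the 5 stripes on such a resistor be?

95600000 Ω = 956 × 10^5.
9 → white
5 → green
6 → blue
Multiplier 10^5 → green.
±1% tolerance → brown.

white, green, blue, green, brown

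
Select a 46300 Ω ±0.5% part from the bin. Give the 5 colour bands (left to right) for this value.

yellow, blue, orange, red, green

46300 Ω = 463 × 10^2.
4 → yellow
6 → blue
3 → orange
Multiplier 10^2 → red.
±0.5% tolerance → green.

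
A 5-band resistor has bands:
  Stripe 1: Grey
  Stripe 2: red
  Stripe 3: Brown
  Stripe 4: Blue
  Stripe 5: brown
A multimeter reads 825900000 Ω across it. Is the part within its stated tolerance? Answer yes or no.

Grey → 8 (first significant figure)
Red → 2 (second significant figure)
Brown → 1 (third significant figure)
Blue → ×10^6 multiplier
Brown → ±1% tolerance
821 × 1000000 = 821000000 Ω
Allowed range: 812790000 Ω to 829210000 Ω.
825900000 Ω lies inside that range.

yes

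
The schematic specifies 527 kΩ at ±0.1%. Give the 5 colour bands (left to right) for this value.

527000 Ω = 527 × 10^3.
5 → green
2 → red
7 → violet
Multiplier 10^3 → orange.
±0.1% tolerance → violet.

green, red, violet, orange, violet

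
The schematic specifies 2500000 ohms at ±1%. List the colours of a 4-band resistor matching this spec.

2500000 Ω = 25 × 10^5.
2 → red
5 → green
Multiplier 10^5 → green.
±1% tolerance → brown.

red, green, green, brown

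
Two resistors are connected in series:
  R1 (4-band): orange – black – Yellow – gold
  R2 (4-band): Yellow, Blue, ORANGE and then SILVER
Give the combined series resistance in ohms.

R1: orange, black → 30; yellow ×10^4 → 300000 Ω.
R2: yellow, blue → 46; orange ×10^3 → 46000 Ω.
Series: 300000 + 46000 = 346000 Ω.

346000 Ω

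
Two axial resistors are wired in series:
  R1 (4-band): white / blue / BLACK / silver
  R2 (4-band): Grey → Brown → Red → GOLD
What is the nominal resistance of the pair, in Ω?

R1: white, blue → 96; black ×1 → 96 Ω.
R2: grey, brown → 81; red ×10^2 → 8100 Ω.
Series: 96 + 8100 = 8196 Ω.

8196 Ω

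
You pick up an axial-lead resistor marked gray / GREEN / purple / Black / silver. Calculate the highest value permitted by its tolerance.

Grey → 8 (first significant figure)
Green → 5 (second significant figure)
Violet → 7 (third significant figure)
Black → ×1 multiplier
Silver → ±10% tolerance
857 × 1 = 857 Ω
Highest = 857 × (1 + 10/100) = 942.7 Ω.

942.7 Ω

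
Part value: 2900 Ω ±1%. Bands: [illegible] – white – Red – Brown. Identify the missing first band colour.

2900 Ω = 29 × 10^2.
The first band gives digit 2 of the significand, and 2 is red.

red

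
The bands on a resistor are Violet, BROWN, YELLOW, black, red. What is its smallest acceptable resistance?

699.72 Ω

Violet → 7 (first significant figure)
Brown → 1 (second significant figure)
Yellow → 4 (third significant figure)
Black → ×1 multiplier
Red → ±2% tolerance
714 × 1 = 714 Ω
Smallest = 714 × (1 − 2/100) = 699.72 Ω.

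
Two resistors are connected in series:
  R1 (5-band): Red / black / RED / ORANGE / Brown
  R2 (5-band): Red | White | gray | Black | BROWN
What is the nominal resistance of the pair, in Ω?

202298 Ω

R1: red, black, red → 202; orange ×10^3 → 202000 Ω.
R2: red, white, grey → 298; black ×1 → 298 Ω.
Series: 202000 + 298 = 202298 Ω.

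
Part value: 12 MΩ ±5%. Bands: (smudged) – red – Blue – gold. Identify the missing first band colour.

brown

12000000 Ω = 12 × 10^6.
The first band gives digit 1 of the significand, and 1 is brown.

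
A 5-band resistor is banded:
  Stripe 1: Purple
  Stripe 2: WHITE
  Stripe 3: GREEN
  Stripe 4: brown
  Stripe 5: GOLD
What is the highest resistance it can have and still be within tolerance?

8347.5 Ω

Violet → 7 (first significant figure)
White → 9 (second significant figure)
Green → 5 (third significant figure)
Brown → ×10 multiplier
Gold → ±5% tolerance
795 × 10 = 7950 Ω
Highest = 7950 × (1 + 5/100) = 8347.5 Ω.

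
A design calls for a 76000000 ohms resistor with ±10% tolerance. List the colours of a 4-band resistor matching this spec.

violet, blue, blue, silver

76000000 Ω = 76 × 10^6.
7 → violet
6 → blue
Multiplier 10^6 → blue.
±10% tolerance → silver.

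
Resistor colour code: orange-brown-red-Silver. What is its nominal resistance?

3100 Ω

Orange → 3 (first significant figure)
Brown → 1 (second significant figure)
Red → ×10^2 multiplier
31 × 100 = 3100 Ω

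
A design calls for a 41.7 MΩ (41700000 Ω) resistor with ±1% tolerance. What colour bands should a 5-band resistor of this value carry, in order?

yellow, brown, violet, green, brown

41700000 Ω = 417 × 10^5.
4 → yellow
1 → brown
7 → violet
Multiplier 10^5 → green.
±1% tolerance → brown.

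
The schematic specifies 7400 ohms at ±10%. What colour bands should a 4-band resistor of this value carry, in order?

7400 Ω = 74 × 10^2.
7 → violet
4 → yellow
Multiplier 10^2 → red.
±10% tolerance → silver.

violet, yellow, red, silver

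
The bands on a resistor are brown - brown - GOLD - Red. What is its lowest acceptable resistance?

Brown → 1 (first significant figure)
Brown → 1 (second significant figure)
Gold → ×0.1 multiplier
Red → ±2% tolerance
11 × 0.1 = 1.1 Ω
Lowest = 1.1 × (1 − 2/100) = 1.078 Ω.

1.078 Ω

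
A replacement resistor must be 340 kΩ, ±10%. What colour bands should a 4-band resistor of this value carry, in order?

orange, yellow, yellow, silver

340000 Ω = 34 × 10^4.
3 → orange
4 → yellow
Multiplier 10^4 → yellow.
±10% tolerance → silver.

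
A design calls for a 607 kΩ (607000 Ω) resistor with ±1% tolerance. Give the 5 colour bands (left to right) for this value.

blue, black, violet, orange, brown

607000 Ω = 607 × 10^3.
6 → blue
0 → black
7 → violet
Multiplier 10^3 → orange.
±1% tolerance → brown.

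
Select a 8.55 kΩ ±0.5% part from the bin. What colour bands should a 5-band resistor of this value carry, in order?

grey, green, green, brown, green

8550 Ω = 855 × 10^1.
8 → grey
5 → green
5 → green
Multiplier 10^1 → brown.
±0.5% tolerance → green.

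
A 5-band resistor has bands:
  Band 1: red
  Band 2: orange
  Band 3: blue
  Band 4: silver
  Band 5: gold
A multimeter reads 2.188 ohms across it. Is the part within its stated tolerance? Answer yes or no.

no

Red → 2 (first significant figure)
Orange → 3 (second significant figure)
Blue → 6 (third significant figure)
Silver → ×0.01 multiplier
Gold → ±5% tolerance
236 × 0.01 = 2.36 Ω
Allowed range: 2.242 Ω to 2.478 Ω.
2.188 ohms lies outside that range.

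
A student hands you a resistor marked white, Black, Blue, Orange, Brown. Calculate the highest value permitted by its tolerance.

915060 Ω

White → 9 (first significant figure)
Black → 0 (second significant figure)
Blue → 6 (third significant figure)
Orange → ×10^3 multiplier
Brown → ±1% tolerance
906 × 1000 = 906000 Ω
Highest = 906000 × (1 + 1/100) = 915060 Ω.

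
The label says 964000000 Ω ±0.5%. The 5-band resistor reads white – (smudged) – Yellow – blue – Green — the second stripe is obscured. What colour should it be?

blue

964000000 Ω = 964 × 10^6.
The second band gives digit 6 of the significand, and 6 is blue.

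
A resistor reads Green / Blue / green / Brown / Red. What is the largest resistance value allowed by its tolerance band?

5763 Ω

Green → 5 (first significant figure)
Blue → 6 (second significant figure)
Green → 5 (third significant figure)
Brown → ×10 multiplier
Red → ±2% tolerance
565 × 10 = 5650 Ω
Largest = 5650 × (1 + 2/100) = 5763 Ω.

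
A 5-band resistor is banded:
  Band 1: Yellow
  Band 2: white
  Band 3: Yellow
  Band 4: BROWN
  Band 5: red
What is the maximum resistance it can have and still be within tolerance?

Yellow → 4 (first significant figure)
White → 9 (second significant figure)
Yellow → 4 (third significant figure)
Brown → ×10 multiplier
Red → ±2% tolerance
494 × 10 = 4940 Ω
Maximum = 4940 × (1 + 2/100) = 5038.8 Ω.

5038.8 Ω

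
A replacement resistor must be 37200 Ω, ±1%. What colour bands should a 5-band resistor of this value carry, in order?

37200 Ω = 372 × 10^2.
3 → orange
7 → violet
2 → red
Multiplier 10^2 → red.
±1% tolerance → brown.

orange, violet, red, red, brown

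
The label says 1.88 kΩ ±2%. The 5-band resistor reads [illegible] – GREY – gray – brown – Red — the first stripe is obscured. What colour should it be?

brown

1880 Ω = 188 × 10^1.
The first band gives digit 1 of the significand, and 1 is brown.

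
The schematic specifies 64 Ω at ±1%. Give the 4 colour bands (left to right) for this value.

blue, yellow, black, brown

64 Ω = 64 × 10^0.
6 → blue
4 → yellow
Multiplier 10^0 → black.
±1% tolerance → brown.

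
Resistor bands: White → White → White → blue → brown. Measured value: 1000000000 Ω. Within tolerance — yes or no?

White → 9 (first significant figure)
White → 9 (second significant figure)
White → 9 (third significant figure)
Blue → ×10^6 multiplier
Brown → ±1% tolerance
999 × 1000000 = 999000000 Ω
Allowed range: 989010000 Ω to 1008990000 Ω.
1000000000 Ω lies inside that range.

yes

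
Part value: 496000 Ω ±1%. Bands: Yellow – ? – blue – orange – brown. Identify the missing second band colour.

496000 Ω = 496 × 10^3.
The second band gives digit 9 of the significand, and 9 is white.

white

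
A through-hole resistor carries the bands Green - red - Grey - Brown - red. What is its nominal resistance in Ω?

5280 Ω

Green → 5 (first significant figure)
Red → 2 (second significant figure)
Grey → 8 (third significant figure)
Brown → ×10 multiplier
528 × 10 = 5280 Ω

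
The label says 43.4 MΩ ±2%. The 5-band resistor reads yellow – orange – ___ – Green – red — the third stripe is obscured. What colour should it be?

yellow

43400000 Ω = 434 × 10^5.
The third band gives digit 4 of the significand, and 4 is yellow.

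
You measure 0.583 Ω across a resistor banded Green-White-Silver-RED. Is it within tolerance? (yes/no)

yes

Green → 5 (first significant figure)
White → 9 (second significant figure)
Silver → ×0.01 multiplier
Red → ±2% tolerance
59 × 0.01 = 0.59 Ω
Allowed range: 0.5782 Ω to 0.6018 Ω.
0.583 Ω lies inside that range.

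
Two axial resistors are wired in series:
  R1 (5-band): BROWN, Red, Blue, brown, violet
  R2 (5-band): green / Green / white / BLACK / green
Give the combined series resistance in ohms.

R1: brown, red, blue → 126; brown ×10 → 1260 Ω.
R2: green, green, white → 559; black ×1 → 559 Ω.
Series: 1260 + 559 = 1819 Ω.

1819 Ω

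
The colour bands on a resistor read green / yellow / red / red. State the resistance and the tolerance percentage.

Green → 5 (first significant figure)
Yellow → 4 (second significant figure)
Red → ×10^2 multiplier
Red → ±2% tolerance
54 × 100 = 5400 Ω

5400 Ω ±2%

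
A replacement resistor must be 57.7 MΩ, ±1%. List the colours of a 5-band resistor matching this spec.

green, violet, violet, green, brown

57700000 Ω = 577 × 10^5.
5 → green
7 → violet
7 → violet
Multiplier 10^5 → green.
±1% tolerance → brown.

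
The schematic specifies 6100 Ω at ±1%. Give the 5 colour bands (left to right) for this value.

6100 Ω = 610 × 10^1.
6 → blue
1 → brown
0 → black
Multiplier 10^1 → brown.
±1% tolerance → brown.

blue, brown, black, brown, brown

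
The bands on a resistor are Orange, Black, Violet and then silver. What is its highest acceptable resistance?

Orange → 3 (first significant figure)
Black → 0 (second significant figure)
Violet → ×10^7 multiplier
Silver → ±10% tolerance
30 × 10000000 = 300000000 Ω
Highest = 300000000 × (1 + 10/100) = 330000000 Ω.

330000000 Ω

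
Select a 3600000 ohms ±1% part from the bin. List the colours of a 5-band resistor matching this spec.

orange, blue, black, yellow, brown

3600000 Ω = 360 × 10^4.
3 → orange
6 → blue
0 → black
Multiplier 10^4 → yellow.
±1% tolerance → brown.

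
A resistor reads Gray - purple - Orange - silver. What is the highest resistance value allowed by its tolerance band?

Grey → 8 (first significant figure)
Violet → 7 (second significant figure)
Orange → ×10^3 multiplier
Silver → ±10% tolerance
87 × 1000 = 87000 Ω
Highest = 87000 × (1 + 10/100) = 95700 Ω.

95700 Ω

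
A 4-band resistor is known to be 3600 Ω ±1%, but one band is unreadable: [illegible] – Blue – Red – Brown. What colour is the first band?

3600 Ω = 36 × 10^2.
The first band gives digit 3 of the significand, and 3 is orange.

orange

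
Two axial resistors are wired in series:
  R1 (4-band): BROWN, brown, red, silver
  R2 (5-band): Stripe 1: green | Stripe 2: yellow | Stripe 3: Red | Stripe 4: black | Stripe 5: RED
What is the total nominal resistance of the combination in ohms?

R1: brown, brown → 11; red ×10^2 → 1100 Ω.
R2: green, yellow, red → 542; black ×1 → 542 Ω.
Series: 1100 + 542 = 1642 Ω.

1642 Ω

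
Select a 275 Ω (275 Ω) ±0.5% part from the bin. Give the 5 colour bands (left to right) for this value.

275 Ω = 275 × 10^0.
2 → red
7 → violet
5 → green
Multiplier 10^0 → black.
±0.5% tolerance → green.

red, violet, green, black, green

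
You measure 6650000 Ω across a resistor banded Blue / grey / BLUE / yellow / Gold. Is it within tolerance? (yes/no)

yes

Blue → 6 (first significant figure)
Grey → 8 (second significant figure)
Blue → 6 (third significant figure)
Yellow → ×10^4 multiplier
Gold → ±5% tolerance
686 × 10000 = 6860000 Ω
Allowed range: 6517000 Ω to 7203000 Ω.
6650000 Ω lies inside that range.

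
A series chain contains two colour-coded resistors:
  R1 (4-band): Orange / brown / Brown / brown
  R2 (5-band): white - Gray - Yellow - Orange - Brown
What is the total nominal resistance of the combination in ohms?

R1: orange, brown → 31; brown ×10 → 310 Ω.
R2: white, grey, yellow → 984; orange ×10^3 → 984000 Ω.
Series: 310 + 984000 = 984310 Ω.

984310 Ω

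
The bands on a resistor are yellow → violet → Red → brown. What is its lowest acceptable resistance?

Yellow → 4 (first significant figure)
Violet → 7 (second significant figure)
Red → ×10^2 multiplier
Brown → ±1% tolerance
47 × 100 = 4700 Ω
Lowest = 4700 × (1 − 1/100) = 4653 Ω.

4653 Ω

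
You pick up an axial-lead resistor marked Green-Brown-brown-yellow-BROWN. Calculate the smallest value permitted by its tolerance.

5058900 Ω

Green → 5 (first significant figure)
Brown → 1 (second significant figure)
Brown → 1 (third significant figure)
Yellow → ×10^4 multiplier
Brown → ±1% tolerance
511 × 10000 = 5110000 Ω
Smallest = 5110000 × (1 − 1/100) = 5058900 Ω.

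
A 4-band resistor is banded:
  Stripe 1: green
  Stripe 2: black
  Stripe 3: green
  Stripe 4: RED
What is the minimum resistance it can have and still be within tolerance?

Green → 5 (first significant figure)
Black → 0 (second significant figure)
Green → ×10^5 multiplier
Red → ±2% tolerance
50 × 100000 = 5000000 Ω
Minimum = 5000000 × (1 − 2/100) = 4900000 Ω.

4900000 Ω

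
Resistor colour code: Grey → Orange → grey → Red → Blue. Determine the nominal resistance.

83800 Ω

Grey → 8 (first significant figure)
Orange → 3 (second significant figure)
Grey → 8 (third significant figure)
Red → ×10^2 multiplier
838 × 100 = 83800 Ω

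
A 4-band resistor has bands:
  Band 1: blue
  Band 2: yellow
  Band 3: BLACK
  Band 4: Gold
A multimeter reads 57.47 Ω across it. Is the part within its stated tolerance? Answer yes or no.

no

Blue → 6 (first significant figure)
Yellow → 4 (second significant figure)
Black → ×1 multiplier
Gold → ±5% tolerance
64 × 1 = 64 Ω
Allowed range: 60.8 Ω to 67.2 Ω.
57.47 Ω lies outside that range.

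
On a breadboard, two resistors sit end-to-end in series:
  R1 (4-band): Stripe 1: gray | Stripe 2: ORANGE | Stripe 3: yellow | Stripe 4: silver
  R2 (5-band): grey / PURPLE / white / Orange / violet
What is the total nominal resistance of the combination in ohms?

R1: grey, orange → 83; yellow ×10^4 → 830000 Ω.
R2: grey, violet, white → 879; orange ×10^3 → 879000 Ω.
Series: 830000 + 879000 = 1709000 Ω.

1709000 Ω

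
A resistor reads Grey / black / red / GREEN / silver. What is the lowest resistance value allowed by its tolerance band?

Grey → 8 (first significant figure)
Black → 0 (second significant figure)
Red → 2 (third significant figure)
Green → ×10^5 multiplier
Silver → ±10% tolerance
802 × 100000 = 80200000 Ω
Lowest = 80200000 × (1 − 10/100) = 72180000 Ω.

72180000 Ω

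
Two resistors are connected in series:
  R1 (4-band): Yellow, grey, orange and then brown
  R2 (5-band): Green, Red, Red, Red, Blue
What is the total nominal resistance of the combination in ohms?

100200 Ω

R1: yellow, grey → 48; orange ×10^3 → 48000 Ω.
R2: green, red, red → 522; red ×10^2 → 52200 Ω.
Series: 48000 + 52200 = 100200 Ω.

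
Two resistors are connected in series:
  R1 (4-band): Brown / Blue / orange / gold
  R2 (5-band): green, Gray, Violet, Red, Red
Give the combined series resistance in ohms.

R1: brown, blue → 16; orange ×10^3 → 16000 Ω.
R2: green, grey, violet → 587; red ×10^2 → 58700 Ω.
Series: 16000 + 58700 = 74700 Ω.

74700 Ω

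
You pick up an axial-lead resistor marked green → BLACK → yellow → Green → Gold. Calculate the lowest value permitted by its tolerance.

47880000 Ω

Green → 5 (first significant figure)
Black → 0 (second significant figure)
Yellow → 4 (third significant figure)
Green → ×10^5 multiplier
Gold → ±5% tolerance
504 × 100000 = 50400000 Ω
Lowest = 50400000 × (1 − 5/100) = 47880000 Ω.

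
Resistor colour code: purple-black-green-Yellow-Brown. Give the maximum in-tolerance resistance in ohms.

Violet → 7 (first significant figure)
Black → 0 (second significant figure)
Green → 5 (third significant figure)
Yellow → ×10^4 multiplier
Brown → ±1% tolerance
705 × 10000 = 7050000 Ω
Maximum = 7050000 × (1 + 1/100) = 7120500 Ω.

7120500 Ω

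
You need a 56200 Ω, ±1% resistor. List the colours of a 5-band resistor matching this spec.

green, blue, red, red, brown

56200 Ω = 562 × 10^2.
5 → green
6 → blue
2 → red
Multiplier 10^2 → red.
±1% tolerance → brown.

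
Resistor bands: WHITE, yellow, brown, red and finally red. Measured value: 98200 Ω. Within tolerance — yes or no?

White → 9 (first significant figure)
Yellow → 4 (second significant figure)
Brown → 1 (third significant figure)
Red → ×10^2 multiplier
Red → ±2% tolerance
941 × 100 = 94100 Ω
Allowed range: 92218 Ω to 95982 Ω.
98200 Ω lies outside that range.

no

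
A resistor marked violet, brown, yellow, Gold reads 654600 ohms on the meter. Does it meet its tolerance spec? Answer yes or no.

Violet → 7 (first significant figure)
Brown → 1 (second significant figure)
Yellow → ×10^4 multiplier
Gold → ±5% tolerance
71 × 10000 = 710000 Ω
Allowed range: 674500 Ω to 745500 Ω.
654600 ohms lies outside that range.

no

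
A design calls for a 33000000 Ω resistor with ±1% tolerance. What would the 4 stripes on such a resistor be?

33000000 Ω = 33 × 10^6.
3 → orange
3 → orange
Multiplier 10^6 → blue.
±1% tolerance → brown.

orange, orange, blue, brown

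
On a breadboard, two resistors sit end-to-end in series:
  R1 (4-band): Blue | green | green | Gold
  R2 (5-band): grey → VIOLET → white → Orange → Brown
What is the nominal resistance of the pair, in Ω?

R1: blue, green → 65; green ×10^5 → 6500000 Ω.
R2: grey, violet, white → 879; orange ×10^3 → 879000 Ω.
Series: 6500000 + 879000 = 7379000 Ω.

7379000 Ω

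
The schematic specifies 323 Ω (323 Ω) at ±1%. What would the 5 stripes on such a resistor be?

323 Ω = 323 × 10^0.
3 → orange
2 → red
3 → orange
Multiplier 10^0 → black.
±1% tolerance → brown.

orange, red, orange, black, brown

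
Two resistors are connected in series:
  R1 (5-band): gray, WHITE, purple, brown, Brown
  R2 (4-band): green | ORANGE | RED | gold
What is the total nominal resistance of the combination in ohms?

R1: grey, white, violet → 897; brown ×10 → 8970 Ω.
R2: green, orange → 53; red ×10^2 → 5300 Ω.
Series: 8970 + 5300 = 14270 Ω.

14270 Ω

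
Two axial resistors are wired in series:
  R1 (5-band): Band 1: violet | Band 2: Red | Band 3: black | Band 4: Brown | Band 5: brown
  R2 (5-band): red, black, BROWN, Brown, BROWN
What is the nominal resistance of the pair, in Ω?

9210 Ω

R1: violet, red, black → 720; brown ×10 → 7200 Ω.
R2: red, black, brown → 201; brown ×10 → 2010 Ω.
Series: 7200 + 2010 = 9210 Ω.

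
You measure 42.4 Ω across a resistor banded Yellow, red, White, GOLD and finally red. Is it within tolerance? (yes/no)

Yellow → 4 (first significant figure)
Red → 2 (second significant figure)
White → 9 (third significant figure)
Gold → ×0.1 multiplier
Red → ±2% tolerance
429 × 0.1 = 42.9 Ω
Allowed range: 42.042 Ω to 43.758 Ω.
42.4 Ω lies inside that range.

yes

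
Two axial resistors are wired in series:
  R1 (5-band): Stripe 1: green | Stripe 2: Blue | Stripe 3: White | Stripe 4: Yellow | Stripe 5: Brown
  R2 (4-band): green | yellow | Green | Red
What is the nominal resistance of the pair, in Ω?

R1: green, blue, white → 569; yellow ×10^4 → 5690000 Ω.
R2: green, yellow → 54; green ×10^5 → 5400000 Ω.
Series: 5690000 + 5400000 = 11090000 Ω.

11090000 Ω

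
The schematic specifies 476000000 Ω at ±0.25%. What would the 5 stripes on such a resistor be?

yellow, violet, blue, blue, blue

476000000 Ω = 476 × 10^6.
4 → yellow
7 → violet
6 → blue
Multiplier 10^6 → blue.
±0.25% tolerance → blue.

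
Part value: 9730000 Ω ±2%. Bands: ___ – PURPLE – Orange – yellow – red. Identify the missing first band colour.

white

9730000 Ω = 973 × 10^4.
The first band gives digit 9 of the significand, and 9 is white.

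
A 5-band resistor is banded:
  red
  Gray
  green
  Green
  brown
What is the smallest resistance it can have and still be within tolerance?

28215000 Ω

Red → 2 (first significant figure)
Grey → 8 (second significant figure)
Green → 5 (third significant figure)
Green → ×10^5 multiplier
Brown → ±1% tolerance
285 × 100000 = 28500000 Ω
Smallest = 28500000 × (1 − 1/100) = 28215000 Ω.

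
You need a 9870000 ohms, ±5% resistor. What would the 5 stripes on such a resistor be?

white, grey, violet, yellow, gold

9870000 Ω = 987 × 10^4.
9 → white
8 → grey
7 → violet
Multiplier 10^4 → yellow.
±5% tolerance → gold.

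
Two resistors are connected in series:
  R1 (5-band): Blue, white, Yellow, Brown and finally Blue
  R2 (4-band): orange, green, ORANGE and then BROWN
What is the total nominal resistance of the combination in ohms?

R1: blue, white, yellow → 694; brown ×10 → 6940 Ω.
R2: orange, green → 35; orange ×10^3 → 35000 Ω.
Series: 6940 + 35000 = 41940 Ω.

41940 Ω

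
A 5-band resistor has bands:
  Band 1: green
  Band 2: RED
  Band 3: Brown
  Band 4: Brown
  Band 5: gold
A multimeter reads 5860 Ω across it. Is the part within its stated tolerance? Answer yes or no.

Green → 5 (first significant figure)
Red → 2 (second significant figure)
Brown → 1 (third significant figure)
Brown → ×10 multiplier
Gold → ±5% tolerance
521 × 10 = 5210 Ω
Allowed range: 4949.5 Ω to 5470.5 Ω.
5860 Ω lies outside that range.

no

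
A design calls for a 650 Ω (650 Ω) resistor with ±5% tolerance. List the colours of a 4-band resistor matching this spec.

650 Ω = 65 × 10^1.
6 → blue
5 → green
Multiplier 10^1 → brown.
±5% tolerance → gold.

blue, green, brown, gold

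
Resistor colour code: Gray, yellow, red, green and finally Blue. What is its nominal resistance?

84200000 Ω

Grey → 8 (first significant figure)
Yellow → 4 (second significant figure)
Red → 2 (third significant figure)
Green → ×10^5 multiplier
842 × 100000 = 84200000 Ω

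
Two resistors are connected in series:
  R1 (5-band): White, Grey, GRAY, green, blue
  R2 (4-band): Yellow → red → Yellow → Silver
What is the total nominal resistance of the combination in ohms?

99220000 Ω

R1: white, grey, grey → 988; green ×10^5 → 98800000 Ω.
R2: yellow, red → 42; yellow ×10^4 → 420000 Ω.
Series: 98800000 + 420000 = 99220000 Ω.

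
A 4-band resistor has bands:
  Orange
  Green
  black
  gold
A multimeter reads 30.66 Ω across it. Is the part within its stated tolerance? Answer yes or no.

no

Orange → 3 (first significant figure)
Green → 5 (second significant figure)
Black → ×1 multiplier
Gold → ±5% tolerance
35 × 1 = 35 Ω
Allowed range: 33.25 Ω to 36.75 Ω.
30.66 Ω lies outside that range.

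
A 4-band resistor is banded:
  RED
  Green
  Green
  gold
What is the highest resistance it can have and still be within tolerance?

2625000 Ω

Red → 2 (first significant figure)
Green → 5 (second significant figure)
Green → ×10^5 multiplier
Gold → ±5% tolerance
25 × 100000 = 2500000 Ω
Highest = 2500000 × (1 + 5/100) = 2625000 Ω.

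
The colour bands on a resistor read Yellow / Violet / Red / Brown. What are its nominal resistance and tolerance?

Yellow → 4 (first significant figure)
Violet → 7 (second significant figure)
Red → ×10^2 multiplier
Brown → ±1% tolerance
47 × 100 = 4700 Ω

4700 Ω ±1%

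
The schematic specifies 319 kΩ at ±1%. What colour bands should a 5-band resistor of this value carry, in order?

319000 Ω = 319 × 10^3.
3 → orange
1 → brown
9 → white
Multiplier 10^3 → orange.
±1% tolerance → brown.

orange, brown, white, orange, brown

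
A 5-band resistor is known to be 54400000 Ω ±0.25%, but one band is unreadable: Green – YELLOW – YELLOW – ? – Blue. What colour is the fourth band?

54400000 Ω = 544 × 10^5.
The fourth band is the multiplier, 10^5, which is green.

green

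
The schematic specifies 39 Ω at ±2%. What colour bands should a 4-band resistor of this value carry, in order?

orange, white, black, red

39 Ω = 39 × 10^0.
3 → orange
9 → white
Multiplier 10^0 → black.
±2% tolerance → red.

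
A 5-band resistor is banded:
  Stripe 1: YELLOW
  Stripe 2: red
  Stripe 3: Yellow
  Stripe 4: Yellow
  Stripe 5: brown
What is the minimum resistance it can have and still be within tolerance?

Yellow → 4 (first significant figure)
Red → 2 (second significant figure)
Yellow → 4 (third significant figure)
Yellow → ×10^4 multiplier
Brown → ±1% tolerance
424 × 10000 = 4240000 Ω
Minimum = 4240000 × (1 − 1/100) = 4197600 Ω.

4197600 Ω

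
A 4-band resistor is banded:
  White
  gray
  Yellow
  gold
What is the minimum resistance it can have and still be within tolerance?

931000 Ω

White → 9 (first significant figure)
Grey → 8 (second significant figure)
Yellow → ×10^4 multiplier
Gold → ±5% tolerance
98 × 10000 = 980000 Ω
Minimum = 980000 × (1 − 5/100) = 931000 Ω.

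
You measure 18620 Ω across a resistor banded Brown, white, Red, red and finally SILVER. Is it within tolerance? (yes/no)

Brown → 1 (first significant figure)
White → 9 (second significant figure)
Red → 2 (third significant figure)
Red → ×10^2 multiplier
Silver → ±10% tolerance
192 × 100 = 19200 Ω
Allowed range: 17280 Ω to 21120 Ω.
18620 Ω lies inside that range.

yes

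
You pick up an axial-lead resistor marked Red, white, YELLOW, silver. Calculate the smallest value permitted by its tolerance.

261000 Ω

Red → 2 (first significant figure)
White → 9 (second significant figure)
Yellow → ×10^4 multiplier
Silver → ±10% tolerance
29 × 10000 = 290000 Ω
Smallest = 290000 × (1 − 10/100) = 261000 Ω.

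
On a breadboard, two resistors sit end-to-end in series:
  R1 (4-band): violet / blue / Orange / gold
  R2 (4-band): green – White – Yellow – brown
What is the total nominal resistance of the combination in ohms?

666000 Ω

R1: violet, blue → 76; orange ×10^3 → 76000 Ω.
R2: green, white → 59; yellow ×10^4 → 590000 Ω.
Series: 76000 + 590000 = 666000 Ω.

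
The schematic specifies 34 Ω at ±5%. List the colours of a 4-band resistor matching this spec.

34 Ω = 34 × 10^0.
3 → orange
4 → yellow
Multiplier 10^0 → black.
±5% tolerance → gold.

orange, yellow, black, gold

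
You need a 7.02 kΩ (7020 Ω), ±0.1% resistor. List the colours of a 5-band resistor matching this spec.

violet, black, red, brown, violet

7020 Ω = 702 × 10^1.
7 → violet
0 → black
2 → red
Multiplier 10^1 → brown.
±0.1% tolerance → violet.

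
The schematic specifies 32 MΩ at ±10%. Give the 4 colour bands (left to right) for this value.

orange, red, blue, silver

32000000 Ω = 32 × 10^6.
3 → orange
2 → red
Multiplier 10^6 → blue.
±10% tolerance → silver.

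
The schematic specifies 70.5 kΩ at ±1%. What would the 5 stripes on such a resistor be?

violet, black, green, red, brown

70500 Ω = 705 × 10^2.
7 → violet
0 → black
5 → green
Multiplier 10^2 → red.
±1% tolerance → brown.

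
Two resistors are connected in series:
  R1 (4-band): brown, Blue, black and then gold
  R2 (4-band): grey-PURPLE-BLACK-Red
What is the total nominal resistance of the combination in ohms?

R1: brown, blue → 16; black ×1 → 16 Ω.
R2: grey, violet → 87; black ×1 → 87 Ω.
Series: 16 + 87 = 103 Ω.

103 Ω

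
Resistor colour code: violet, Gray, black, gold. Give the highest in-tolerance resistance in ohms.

Violet → 7 (first significant figure)
Grey → 8 (second significant figure)
Black → ×1 multiplier
Gold → ±5% tolerance
78 × 1 = 78 Ω
Highest = 78 × (1 + 5/100) = 81.9 Ω.

81.9 Ω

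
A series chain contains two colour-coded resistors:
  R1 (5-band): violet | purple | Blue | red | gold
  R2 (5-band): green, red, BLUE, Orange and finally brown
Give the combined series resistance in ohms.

R1: violet, violet, blue → 776; red ×10^2 → 77600 Ω.
R2: green, red, blue → 526; orange ×10^3 → 526000 Ω.
Series: 77600 + 526000 = 603600 Ω.

603600 Ω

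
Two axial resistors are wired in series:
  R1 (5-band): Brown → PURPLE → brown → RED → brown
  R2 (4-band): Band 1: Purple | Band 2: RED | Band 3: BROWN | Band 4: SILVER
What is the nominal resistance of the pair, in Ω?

R1: brown, violet, brown → 171; red ×10^2 → 17100 Ω.
R2: violet, red → 72; brown ×10 → 720 Ω.
Series: 17100 + 720 = 17820 Ω.

17820 Ω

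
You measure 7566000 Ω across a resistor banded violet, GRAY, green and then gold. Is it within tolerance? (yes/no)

yes

Violet → 7 (first significant figure)
Grey → 8 (second significant figure)
Green → ×10^5 multiplier
Gold → ±5% tolerance
78 × 100000 = 7800000 Ω
Allowed range: 7410000 Ω to 8190000 Ω.
7566000 Ω lies inside that range.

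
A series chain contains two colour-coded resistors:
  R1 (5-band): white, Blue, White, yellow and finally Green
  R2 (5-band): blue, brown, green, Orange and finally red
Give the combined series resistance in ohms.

10305000 Ω

R1: white, blue, white → 969; yellow ×10^4 → 9690000 Ω.
R2: blue, brown, green → 615; orange ×10^3 → 615000 Ω.
Series: 9690000 + 615000 = 10305000 Ω.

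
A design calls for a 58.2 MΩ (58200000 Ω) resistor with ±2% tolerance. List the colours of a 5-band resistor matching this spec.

green, grey, red, green, red

58200000 Ω = 582 × 10^5.
5 → green
8 → grey
2 → red
Multiplier 10^5 → green.
±2% tolerance → red.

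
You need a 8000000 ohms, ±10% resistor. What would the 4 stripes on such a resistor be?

8000000 Ω = 80 × 10^5.
8 → grey
0 → black
Multiplier 10^5 → green.
±10% tolerance → silver.

grey, black, green, silver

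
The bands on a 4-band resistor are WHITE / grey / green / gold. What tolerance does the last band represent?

The last band, gold, is the tolerance band.
Gold corresponds to ±5%.

±5%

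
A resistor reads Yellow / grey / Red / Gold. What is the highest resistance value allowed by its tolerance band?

Yellow → 4 (first significant figure)
Grey → 8 (second significant figure)
Red → ×10^2 multiplier
Gold → ±5% tolerance
48 × 100 = 4800 Ω
Highest = 4800 × (1 + 5/100) = 5040 Ω.

5040 Ω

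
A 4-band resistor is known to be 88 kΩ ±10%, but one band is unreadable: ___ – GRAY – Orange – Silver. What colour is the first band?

88000 Ω = 88 × 10^3.
The first band gives digit 8 of the significand, and 8 is grey.

grey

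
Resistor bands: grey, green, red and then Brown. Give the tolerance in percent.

±1%

The last band, brown, is the tolerance band.
Brown corresponds to ±1%.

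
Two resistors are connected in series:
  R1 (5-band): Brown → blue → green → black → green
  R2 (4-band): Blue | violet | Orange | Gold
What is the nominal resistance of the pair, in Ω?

R1: brown, blue, green → 165; black ×1 → 165 Ω.
R2: blue, violet → 67; orange ×10^3 → 67000 Ω.
Series: 165 + 67000 = 67165 Ω.

67165 Ω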